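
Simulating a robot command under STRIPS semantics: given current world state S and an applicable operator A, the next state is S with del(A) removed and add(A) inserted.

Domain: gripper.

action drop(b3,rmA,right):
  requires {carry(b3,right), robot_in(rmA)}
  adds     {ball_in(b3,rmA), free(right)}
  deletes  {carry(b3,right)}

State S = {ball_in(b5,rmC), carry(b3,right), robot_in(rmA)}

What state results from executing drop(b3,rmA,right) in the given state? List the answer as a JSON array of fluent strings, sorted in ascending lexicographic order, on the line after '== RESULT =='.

Progress:
  pre ⊆ S: {carry(b3,right), robot_in(rmA)} ⊆ S  — applicable
  S \ del = {ball_in(b5,rmC), robot_in(rmA)}
  ∪ add   = {ball_in(b3,rmA), ball_in(b5,rmC), free(right), robot_in(rmA)}

== RESULT ==
["ball_in(b3,rmA)", "ball_in(b5,rmC)", "free(right)", "robot_in(rmA)"]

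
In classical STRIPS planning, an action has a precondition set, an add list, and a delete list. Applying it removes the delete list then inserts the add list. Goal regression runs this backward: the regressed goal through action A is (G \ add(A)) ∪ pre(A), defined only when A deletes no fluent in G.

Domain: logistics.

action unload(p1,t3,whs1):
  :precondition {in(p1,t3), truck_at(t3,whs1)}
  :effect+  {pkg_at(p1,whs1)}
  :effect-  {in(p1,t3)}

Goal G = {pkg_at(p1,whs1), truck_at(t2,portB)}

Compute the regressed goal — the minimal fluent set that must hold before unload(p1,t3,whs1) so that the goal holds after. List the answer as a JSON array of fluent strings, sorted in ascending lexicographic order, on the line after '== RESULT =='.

Regress:
  G ∩ del = {}  (empty — regression defined)
  G \ add = {pkg_at(p1,whs1), truck_at(t2,portB)} \ {pkg_at(p1,whs1)} = {truck_at(t2,portB)}
  ∪ pre   = {truck_at(t2,portB)} ∪ {in(p1,t3), truck_at(t3,whs1)}
          = {in(p1,t3), truck_at(t2,portB), truck_at(t3,whs1)}

== RESULT ==
["in(p1,t3)", "truck_at(t2,portB)", "truck_at(t3,whs1)"]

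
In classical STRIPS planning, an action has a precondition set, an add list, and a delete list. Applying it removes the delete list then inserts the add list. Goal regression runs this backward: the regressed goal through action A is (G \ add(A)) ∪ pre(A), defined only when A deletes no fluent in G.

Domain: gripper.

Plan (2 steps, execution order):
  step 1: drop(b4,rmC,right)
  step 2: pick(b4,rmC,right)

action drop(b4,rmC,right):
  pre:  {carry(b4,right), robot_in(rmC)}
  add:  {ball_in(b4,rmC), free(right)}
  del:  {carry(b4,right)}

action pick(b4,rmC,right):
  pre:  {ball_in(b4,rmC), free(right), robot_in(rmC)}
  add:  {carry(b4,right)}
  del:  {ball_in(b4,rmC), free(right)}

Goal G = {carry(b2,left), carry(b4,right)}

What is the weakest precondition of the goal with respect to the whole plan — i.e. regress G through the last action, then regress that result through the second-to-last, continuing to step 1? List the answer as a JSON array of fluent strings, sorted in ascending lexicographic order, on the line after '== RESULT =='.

Regress step by step:
  through step 2 (pick(b4,rmC,right)): drop {carry(b4,right)}, keep {carry(b2,left)}, require {ball_in(b4,rmC), free(right), robot_in(rmC)}
    → {ball_in(b4,rmC), carry(b2,left), free(right), robot_in(rmC)}
  through step 1 (drop(b4,rmC,right)): drop {ball_in(b4,rmC), free(right)}, keep {carry(b2,left), robot_in(rmC)}, require {carry(b4,right), robot_in(rmC)}
    → {carry(b2,left), carry(b4,right), robot_in(rmC)}

== RESULT ==
["carry(b2,left)", "carry(b4,right)", "robot_in(rmC)"]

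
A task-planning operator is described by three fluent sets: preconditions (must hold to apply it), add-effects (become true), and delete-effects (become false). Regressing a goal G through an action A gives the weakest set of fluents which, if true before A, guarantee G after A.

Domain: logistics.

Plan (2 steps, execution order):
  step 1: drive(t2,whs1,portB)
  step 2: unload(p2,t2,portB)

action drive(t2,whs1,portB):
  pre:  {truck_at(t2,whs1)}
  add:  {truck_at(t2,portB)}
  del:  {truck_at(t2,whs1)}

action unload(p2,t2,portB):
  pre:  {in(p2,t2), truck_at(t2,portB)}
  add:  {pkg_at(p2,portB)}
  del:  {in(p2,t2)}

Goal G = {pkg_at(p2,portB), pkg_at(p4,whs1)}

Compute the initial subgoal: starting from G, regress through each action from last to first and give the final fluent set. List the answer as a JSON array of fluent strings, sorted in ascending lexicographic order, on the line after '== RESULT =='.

Regress step by step:
  through step 2 (unload(p2,t2,portB)): drop {pkg_at(p2,portB)}, keep {pkg_at(p4,whs1)}, require {in(p2,t2), truck_at(t2,portB)}
    → {in(p2,t2), pkg_at(p4,whs1), truck_at(t2,portB)}
  through step 1 (drive(t2,whs1,portB)): drop {truck_at(t2,portB)}, keep {in(p2,t2), pkg_at(p4,whs1)}, require {truck_at(t2,whs1)}
    → {in(p2,t2), pkg_at(p4,whs1), truck_at(t2,whs1)}

== RESULT ==
["in(p2,t2)", "pkg_at(p4,whs1)", "truck_at(t2,whs1)"]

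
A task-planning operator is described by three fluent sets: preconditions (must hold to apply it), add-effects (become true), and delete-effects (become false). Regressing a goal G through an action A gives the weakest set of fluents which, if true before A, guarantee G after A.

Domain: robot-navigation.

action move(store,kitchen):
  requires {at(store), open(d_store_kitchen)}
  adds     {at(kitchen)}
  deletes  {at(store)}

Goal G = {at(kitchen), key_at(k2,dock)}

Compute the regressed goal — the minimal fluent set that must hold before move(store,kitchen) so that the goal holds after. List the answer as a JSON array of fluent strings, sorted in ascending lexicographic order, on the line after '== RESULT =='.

Regress:
  G ∩ del = {}  (empty — regression defined)
  G \ add = {at(kitchen), key_at(k2,dock)} \ {at(kitchen)} = {key_at(k2,dock)}
  ∪ pre   = {key_at(k2,dock)} ∪ {at(store), open(d_store_kitchen)}
          = {at(store), key_at(k2,dock), open(d_store_kitchen)}

== RESULT ==
["at(store)", "key_at(k2,dock)", "open(d_store_kitchen)"]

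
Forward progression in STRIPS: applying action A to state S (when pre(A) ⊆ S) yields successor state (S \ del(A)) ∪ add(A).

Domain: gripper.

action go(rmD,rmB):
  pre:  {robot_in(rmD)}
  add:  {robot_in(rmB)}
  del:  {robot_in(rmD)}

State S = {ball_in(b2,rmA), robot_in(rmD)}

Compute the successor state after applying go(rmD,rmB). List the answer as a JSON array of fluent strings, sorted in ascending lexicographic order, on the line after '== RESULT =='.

Compute (S \ del) ∪ add:
  pre ⊆ S: {robot_in(rmD)} ⊆ S  — applicable
  S \ del = {ball_in(b2,rmA)}
  ∪ add   = {ball_in(b2,rmA), robot_in(rmB)}

== RESULT ==
["ball_in(b2,rmA)", "robot_in(rmB)"]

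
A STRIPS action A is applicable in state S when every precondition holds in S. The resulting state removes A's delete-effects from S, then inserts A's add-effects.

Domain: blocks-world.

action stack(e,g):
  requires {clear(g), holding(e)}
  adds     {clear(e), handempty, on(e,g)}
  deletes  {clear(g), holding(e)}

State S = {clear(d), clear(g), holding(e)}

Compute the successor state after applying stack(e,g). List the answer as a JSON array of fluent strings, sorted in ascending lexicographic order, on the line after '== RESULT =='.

Compute (S \ del) ∪ add:
  pre ⊆ S: {clear(g), holding(e)} ⊆ S  — applicable
  S \ del = {clear(d)}
  ∪ add   = {clear(d), clear(e), handempty, on(e,g)}

== RESULT ==
["clear(d)", "clear(e)", "handempty", "on(e,g)"]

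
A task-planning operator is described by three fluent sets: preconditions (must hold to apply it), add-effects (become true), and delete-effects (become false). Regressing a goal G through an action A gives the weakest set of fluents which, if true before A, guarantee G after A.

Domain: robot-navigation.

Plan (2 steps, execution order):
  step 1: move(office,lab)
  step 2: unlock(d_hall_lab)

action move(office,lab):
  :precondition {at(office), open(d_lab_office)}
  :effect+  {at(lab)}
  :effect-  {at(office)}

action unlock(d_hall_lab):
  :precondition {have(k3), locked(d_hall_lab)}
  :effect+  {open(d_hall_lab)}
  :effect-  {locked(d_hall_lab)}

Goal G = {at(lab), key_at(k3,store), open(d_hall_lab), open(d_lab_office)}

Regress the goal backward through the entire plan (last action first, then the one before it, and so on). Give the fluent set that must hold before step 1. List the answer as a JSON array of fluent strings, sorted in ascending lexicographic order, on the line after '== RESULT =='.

Work backward from the goal:
  through step 2 (unlock(d_hall_lab)): drop {open(d_hall_lab)}, keep {at(lab), key_at(k3,store), open(d_lab_office)}, require {have(k3), locked(d_hall_lab)}
    → {at(lab), have(k3), key_at(k3,store), locked(d_hall_lab), open(d_lab_office)}
  through step 1 (move(office,lab)): drop {at(lab)}, keep {have(k3), key_at(k3,store), locked(d_hall_lab), open(d_lab_office)}, require {at(office), open(d_lab_office)}
    → {at(office), have(k3), key_at(k3,store), locked(d_hall_lab), open(d_lab_office)}

== RESULT ==
["at(office)", "have(k3)", "key_at(k3,store)", "locked(d_hall_lab)", "open(d_lab_office)"]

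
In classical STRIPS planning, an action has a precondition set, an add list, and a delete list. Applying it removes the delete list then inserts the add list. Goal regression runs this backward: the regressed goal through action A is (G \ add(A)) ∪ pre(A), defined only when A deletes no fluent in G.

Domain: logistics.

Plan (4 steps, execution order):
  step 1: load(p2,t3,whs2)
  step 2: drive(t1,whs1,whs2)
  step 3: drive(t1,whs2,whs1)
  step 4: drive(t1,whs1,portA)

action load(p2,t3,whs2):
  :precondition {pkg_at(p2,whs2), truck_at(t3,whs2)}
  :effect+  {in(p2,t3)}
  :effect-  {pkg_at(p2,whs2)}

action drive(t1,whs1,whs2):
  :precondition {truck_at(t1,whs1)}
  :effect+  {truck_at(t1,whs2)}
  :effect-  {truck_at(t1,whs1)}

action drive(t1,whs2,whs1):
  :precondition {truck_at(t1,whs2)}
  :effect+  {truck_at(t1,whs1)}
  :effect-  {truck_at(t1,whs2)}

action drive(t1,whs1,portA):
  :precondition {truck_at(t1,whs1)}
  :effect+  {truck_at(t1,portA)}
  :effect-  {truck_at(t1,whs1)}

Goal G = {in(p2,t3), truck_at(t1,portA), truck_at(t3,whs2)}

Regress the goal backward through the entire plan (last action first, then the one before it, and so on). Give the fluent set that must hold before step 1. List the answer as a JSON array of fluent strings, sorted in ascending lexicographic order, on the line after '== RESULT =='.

Work backward from the goal:
  through step 4 (drive(t1,whs1,portA)): drop {truck_at(t1,portA)}, keep {in(p2,t3), truck_at(t3,whs2)}, require {truck_at(t1,whs1)}
    → {in(p2,t3), truck_at(t1,whs1), truck_at(t3,whs2)}
  through step 3 (drive(t1,whs2,whs1)): drop {truck_at(t1,whs1)}, keep {in(p2,t3), truck_at(t3,whs2)}, require {truck_at(t1,whs2)}
    → {in(p2,t3), truck_at(t1,whs2), truck_at(t3,whs2)}
  through step 2 (drive(t1,whs1,whs2)): drop {truck_at(t1,whs2)}, keep {in(p2,t3), truck_at(t3,whs2)}, require {truck_at(t1,whs1)}
    → {in(p2,t3), truck_at(t1,whs1), truck_at(t3,whs2)}
  through step 1 (load(p2,t3,whs2)): drop {in(p2,t3)}, keep {truck_at(t1,whs1), truck_at(t3,whs2)}, require {pkg_at(p2,whs2), truck_at(t3,whs2)}
    → {pkg_at(p2,whs2), truck_at(t1,whs1), truck_at(t3,whs2)}

== RESULT ==
["pkg_at(p2,whs2)", "truck_at(t1,whs1)", "truck_at(t3,whs2)"]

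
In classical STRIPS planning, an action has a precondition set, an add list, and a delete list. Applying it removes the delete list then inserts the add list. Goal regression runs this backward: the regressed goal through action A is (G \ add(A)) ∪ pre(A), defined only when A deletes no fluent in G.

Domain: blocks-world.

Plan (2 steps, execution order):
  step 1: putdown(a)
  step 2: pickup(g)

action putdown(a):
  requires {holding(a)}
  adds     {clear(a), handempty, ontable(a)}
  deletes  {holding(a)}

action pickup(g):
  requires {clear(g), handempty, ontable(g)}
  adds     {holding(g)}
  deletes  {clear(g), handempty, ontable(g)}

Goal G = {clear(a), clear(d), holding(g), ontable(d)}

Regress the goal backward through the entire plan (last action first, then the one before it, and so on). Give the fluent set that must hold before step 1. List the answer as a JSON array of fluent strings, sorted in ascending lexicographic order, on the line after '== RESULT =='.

Work backward from the goal:
  through step 2 (pickup(g)): drop {holding(g)}, keep {clear(a), clear(d), ontable(d)}, require {clear(g), handempty, ontable(g)}
    → {clear(a), clear(d), clear(g), handempty, ontable(d), ontable(g)}
  through step 1 (putdown(a)): drop {clear(a), handempty}, keep {clear(d), clear(g), ontable(d), ontable(g)}, require {holding(a)}
    → {clear(d), clear(g), holding(a), ontable(d), ontable(g)}

== RESULT ==
["clear(d)", "clear(g)", "holding(a)", "ontable(d)", "ontable(g)"]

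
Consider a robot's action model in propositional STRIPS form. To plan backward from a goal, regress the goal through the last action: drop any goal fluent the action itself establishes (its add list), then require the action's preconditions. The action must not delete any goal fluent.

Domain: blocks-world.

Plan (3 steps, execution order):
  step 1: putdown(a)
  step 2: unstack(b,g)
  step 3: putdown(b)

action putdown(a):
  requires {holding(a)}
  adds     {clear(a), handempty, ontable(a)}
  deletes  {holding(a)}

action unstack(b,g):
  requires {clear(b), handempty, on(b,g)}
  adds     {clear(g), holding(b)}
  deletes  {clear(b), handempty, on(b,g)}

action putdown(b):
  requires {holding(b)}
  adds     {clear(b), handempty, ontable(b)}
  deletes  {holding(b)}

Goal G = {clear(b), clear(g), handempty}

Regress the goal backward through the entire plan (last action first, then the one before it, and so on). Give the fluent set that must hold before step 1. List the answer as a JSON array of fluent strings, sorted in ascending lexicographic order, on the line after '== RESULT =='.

Work backward from the goal:
  through step 3 (putdown(b)): drop {clear(b), handempty}, keep {clear(g)}, require {holding(b)}
    → {clear(g), holding(b)}
  through step 2 (unstack(b,g)): drop {clear(g), holding(b)}, keep {}, require {clear(b), handempty, on(b,g)}
    → {clear(b), handempty, on(b,g)}
  through step 1 (putdown(a)): drop {handempty}, keep {clear(b), on(b,g)}, require {holding(a)}
    → {clear(b), holding(a), on(b,g)}

== RESULT ==
["clear(b)", "holding(a)", "on(b,g)"]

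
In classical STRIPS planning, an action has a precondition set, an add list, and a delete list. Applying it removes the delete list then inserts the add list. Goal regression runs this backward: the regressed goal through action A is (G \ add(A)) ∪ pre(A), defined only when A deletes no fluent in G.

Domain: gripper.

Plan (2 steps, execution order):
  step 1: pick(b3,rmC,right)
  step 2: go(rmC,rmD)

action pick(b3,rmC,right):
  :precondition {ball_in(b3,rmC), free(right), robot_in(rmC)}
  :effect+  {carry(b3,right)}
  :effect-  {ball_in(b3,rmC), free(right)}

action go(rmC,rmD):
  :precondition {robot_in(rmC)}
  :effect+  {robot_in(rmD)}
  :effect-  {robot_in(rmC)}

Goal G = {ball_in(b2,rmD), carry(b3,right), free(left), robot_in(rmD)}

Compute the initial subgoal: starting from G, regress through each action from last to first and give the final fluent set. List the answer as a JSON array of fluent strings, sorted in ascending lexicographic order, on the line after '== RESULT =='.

Work backward from the goal:
  through step 2 (go(rmC,rmD)): drop {robot_in(rmD)}, keep {ball_in(b2,rmD), carry(b3,right), free(left)}, require {robot_in(rmC)}
    → {ball_in(b2,rmD), carry(b3,right), free(left), robot_in(rmC)}
  through step 1 (pick(b3,rmC,right)): drop {carry(b3,right)}, keep {ball_in(b2,rmD), free(left), robot_in(rmC)}, require {ball_in(b3,rmC), free(right), robot_in(rmC)}
    → {ball_in(b2,rmD), ball_in(b3,rmC), free(left), free(right), robot_in(rmC)}

== RESULT ==
["ball_in(b2,rmD)", "ball_in(b3,rmC)", "free(left)", "free(right)", "robot_in(rmC)"]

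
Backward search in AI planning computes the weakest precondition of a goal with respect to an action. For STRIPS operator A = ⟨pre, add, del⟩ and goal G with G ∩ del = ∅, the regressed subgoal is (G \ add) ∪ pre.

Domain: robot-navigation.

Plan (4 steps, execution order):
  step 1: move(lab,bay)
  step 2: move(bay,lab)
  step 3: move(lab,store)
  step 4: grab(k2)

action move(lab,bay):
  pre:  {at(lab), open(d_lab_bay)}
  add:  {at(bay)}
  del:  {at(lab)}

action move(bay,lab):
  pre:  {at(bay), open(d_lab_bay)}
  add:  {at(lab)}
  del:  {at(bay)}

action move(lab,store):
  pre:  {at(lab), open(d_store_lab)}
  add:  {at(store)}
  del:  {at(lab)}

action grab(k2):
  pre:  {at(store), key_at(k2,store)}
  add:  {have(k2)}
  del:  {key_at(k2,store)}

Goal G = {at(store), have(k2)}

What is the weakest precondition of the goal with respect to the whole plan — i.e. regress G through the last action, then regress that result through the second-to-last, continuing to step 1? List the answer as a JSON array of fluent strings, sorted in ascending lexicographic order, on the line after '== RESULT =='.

Work backward from the goal:
  through step 4 (grab(k2)): drop {have(k2)}, keep {at(store)}, require {at(store), key_at(k2,store)}
    → {at(store), key_at(k2,store)}
  through step 3 (move(lab,store)): drop {at(store)}, keep {key_at(k2,store)}, require {at(lab), open(d_store_lab)}
    → {at(lab), key_at(k2,store), open(d_store_lab)}
  through step 2 (move(bay,lab)): drop {at(lab)}, keep {key_at(k2,store), open(d_store_lab)}, require {at(bay), open(d_lab_bay)}
    → {at(bay), key_at(k2,store), open(d_lab_bay), open(d_store_lab)}
  through step 1 (move(lab,bay)): drop {at(bay)}, keep {key_at(k2,store), open(d_lab_bay), open(d_store_lab)}, require {at(lab), open(d_lab_bay)}
    → {at(lab), key_at(k2,store), open(d_lab_bay), open(d_store_lab)}

== RESULT ==
["at(lab)", "key_at(k2,store)", "open(d_lab_bay)", "open(d_store_lab)"]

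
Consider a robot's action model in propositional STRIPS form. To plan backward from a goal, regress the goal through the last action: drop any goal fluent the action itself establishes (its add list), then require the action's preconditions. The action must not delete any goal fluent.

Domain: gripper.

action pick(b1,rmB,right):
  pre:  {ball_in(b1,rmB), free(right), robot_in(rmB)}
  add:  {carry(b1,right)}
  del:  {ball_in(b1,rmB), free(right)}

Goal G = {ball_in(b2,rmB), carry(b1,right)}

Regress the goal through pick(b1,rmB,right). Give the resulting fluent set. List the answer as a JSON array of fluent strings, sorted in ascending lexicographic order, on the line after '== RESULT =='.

Compute (G \ add) ∪ pre:
  G ∩ del = {}  (empty — regression defined)
  G \ add = {ball_in(b2,rmB), carry(b1,right)} \ {carry(b1,right)} = {ball_in(b2,rmB)}
  ∪ pre   = {ball_in(b2,rmB)} ∪ {ball_in(b1,rmB), free(right), robot_in(rmB)}
          = {ball_in(b1,rmB), ball_in(b2,rmB), free(right), robot_in(rmB)}

== RESULT ==
["ball_in(b1,rmB)", "ball_in(b2,rmB)", "free(right)", "robot_in(rmB)"]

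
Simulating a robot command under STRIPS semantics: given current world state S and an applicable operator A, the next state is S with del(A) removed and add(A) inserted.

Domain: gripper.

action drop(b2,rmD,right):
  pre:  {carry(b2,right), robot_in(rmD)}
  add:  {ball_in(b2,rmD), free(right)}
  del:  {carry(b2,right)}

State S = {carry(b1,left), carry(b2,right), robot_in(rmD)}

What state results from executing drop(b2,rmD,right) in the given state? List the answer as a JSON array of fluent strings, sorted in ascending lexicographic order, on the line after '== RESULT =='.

Compute (S \ del) ∪ add:
  pre ⊆ S: {carry(b2,right), robot_in(rmD)} ⊆ S  — applicable
  S \ del = {carry(b1,left), robot_in(rmD)}
  ∪ add   = {ball_in(b2,rmD), carry(b1,left), free(right), robot_in(rmD)}

== RESULT ==
["ball_in(b2,rmD)", "carry(b1,left)", "free(right)", "robot_in(rmD)"]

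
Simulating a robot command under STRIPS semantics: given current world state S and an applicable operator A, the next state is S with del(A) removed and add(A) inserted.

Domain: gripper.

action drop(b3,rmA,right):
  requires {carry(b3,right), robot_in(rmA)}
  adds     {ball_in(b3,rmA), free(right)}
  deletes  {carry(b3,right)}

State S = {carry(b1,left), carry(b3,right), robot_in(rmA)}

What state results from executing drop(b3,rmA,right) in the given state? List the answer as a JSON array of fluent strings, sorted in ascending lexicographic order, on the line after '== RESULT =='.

Compute (S \ del) ∪ add:
  pre ⊆ S: {carry(b3,right), robot_in(rmA)} ⊆ S  — applicable
  S \ del = {carry(b1,left), robot_in(rmA)}
  ∪ add   = {ball_in(b3,rmA), carry(b1,left), free(right), robot_in(rmA)}

== RESULT ==
["ball_in(b3,rmA)", "carry(b1,left)", "free(right)", "robot_in(rmA)"]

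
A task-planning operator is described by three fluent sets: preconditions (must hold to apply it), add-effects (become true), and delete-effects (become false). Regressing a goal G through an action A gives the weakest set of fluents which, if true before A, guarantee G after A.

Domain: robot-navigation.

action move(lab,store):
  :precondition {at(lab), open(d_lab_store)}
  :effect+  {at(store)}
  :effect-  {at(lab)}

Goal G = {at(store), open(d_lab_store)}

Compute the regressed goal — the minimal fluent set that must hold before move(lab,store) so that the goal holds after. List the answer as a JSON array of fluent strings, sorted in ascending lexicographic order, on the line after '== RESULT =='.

Regress:
  G ∩ del = {}  (empty — regression defined)
  G \ add = {at(store), open(d_lab_store)} \ {at(store)} = {open(d_lab_store)}
  ∪ pre   = {open(d_lab_store)} ∪ {at(lab), open(d_lab_store)}
          = {at(lab), open(d_lab_store)}

== RESULT ==
["at(lab)", "open(d_lab_store)"]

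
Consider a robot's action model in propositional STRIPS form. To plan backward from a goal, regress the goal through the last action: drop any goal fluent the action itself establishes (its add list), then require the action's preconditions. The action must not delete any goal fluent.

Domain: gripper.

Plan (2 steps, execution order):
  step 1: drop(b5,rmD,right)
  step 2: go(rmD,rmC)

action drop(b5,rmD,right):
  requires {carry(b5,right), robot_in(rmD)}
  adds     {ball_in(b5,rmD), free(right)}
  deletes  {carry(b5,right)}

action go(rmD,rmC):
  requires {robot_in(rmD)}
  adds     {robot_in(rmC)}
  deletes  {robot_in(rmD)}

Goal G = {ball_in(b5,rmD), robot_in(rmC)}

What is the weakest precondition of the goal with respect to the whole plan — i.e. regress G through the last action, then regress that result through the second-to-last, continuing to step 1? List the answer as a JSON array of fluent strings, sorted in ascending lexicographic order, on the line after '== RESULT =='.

Regress step by step:
  through step 2 (go(rmD,rmC)): drop {robot_in(rmC)}, keep {ball_in(b5,rmD)}, require {robot_in(rmD)}
    → {ball_in(b5,rmD), robot_in(rmD)}
  through step 1 (drop(b5,rmD,right)): drop {ball_in(b5,rmD)}, keep {robot_in(rmD)}, require {carry(b5,right), robot_in(rmD)}
    → {carry(b5,right), robot_in(rmD)}

== RESULT ==
["carry(b5,right)", "robot_in(rmD)"]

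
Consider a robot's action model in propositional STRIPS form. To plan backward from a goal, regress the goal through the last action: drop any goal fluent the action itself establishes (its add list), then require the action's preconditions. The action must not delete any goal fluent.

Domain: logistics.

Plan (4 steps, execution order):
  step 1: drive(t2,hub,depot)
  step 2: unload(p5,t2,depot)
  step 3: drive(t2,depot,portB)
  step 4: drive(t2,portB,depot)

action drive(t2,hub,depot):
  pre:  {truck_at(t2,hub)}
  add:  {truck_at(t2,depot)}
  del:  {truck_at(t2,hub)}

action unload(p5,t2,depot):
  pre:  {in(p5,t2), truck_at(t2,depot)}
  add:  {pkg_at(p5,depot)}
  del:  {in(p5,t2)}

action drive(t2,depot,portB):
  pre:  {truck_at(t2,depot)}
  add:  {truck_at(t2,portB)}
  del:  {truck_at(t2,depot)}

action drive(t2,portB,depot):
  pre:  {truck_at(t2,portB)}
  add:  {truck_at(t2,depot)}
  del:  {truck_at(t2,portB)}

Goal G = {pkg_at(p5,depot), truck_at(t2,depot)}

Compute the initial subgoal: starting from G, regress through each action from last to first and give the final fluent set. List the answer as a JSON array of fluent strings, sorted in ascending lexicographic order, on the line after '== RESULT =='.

Regress step by step:
  through step 4 (drive(t2,portB,depot)): drop {truck_at(t2,depot)}, keep {pkg_at(p5,depot)}, require {truck_at(t2,portB)}
    → {pkg_at(p5,depot), truck_at(t2,portB)}
  through step 3 (drive(t2,depot,portB)): drop {truck_at(t2,portB)}, keep {pkg_at(p5,depot)}, require {truck_at(t2,depot)}
    → {pkg_at(p5,depot), truck_at(t2,depot)}
  through step 2 (unload(p5,t2,depot)): drop {pkg_at(p5,depot)}, keep {truck_at(t2,depot)}, require {in(p5,t2), truck_at(t2,depot)}
    → {in(p5,t2), truck_at(t2,depot)}
  through step 1 (drive(t2,hub,depot)): drop {truck_at(t2,depot)}, keep {in(p5,t2)}, require {truck_at(t2,hub)}
    → {in(p5,t2), truck_at(t2,hub)}

== RESULT ==
["in(p5,t2)", "truck_at(t2,hub)"]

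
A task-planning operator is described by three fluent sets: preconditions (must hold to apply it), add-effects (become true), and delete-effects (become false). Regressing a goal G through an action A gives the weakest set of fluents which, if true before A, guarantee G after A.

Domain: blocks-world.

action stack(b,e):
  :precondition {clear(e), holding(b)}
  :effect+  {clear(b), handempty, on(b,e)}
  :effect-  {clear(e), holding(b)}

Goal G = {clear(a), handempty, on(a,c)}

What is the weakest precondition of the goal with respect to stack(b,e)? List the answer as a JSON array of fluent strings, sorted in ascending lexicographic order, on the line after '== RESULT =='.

Compute (G \ add) ∪ pre:
  G ∩ del = {}  (empty — regression defined)
  G \ add = {clear(a), handempty, on(a,c)} \ {clear(b), handempty, on(b,e)} = {clear(a), on(a,c)}
  ∪ pre   = {clear(a), on(a,c)} ∪ {clear(e), holding(b)}
          = {clear(a), clear(e), holding(b), on(a,c)}

== RESULT ==
["clear(a)", "clear(e)", "holding(b)", "on(a,c)"]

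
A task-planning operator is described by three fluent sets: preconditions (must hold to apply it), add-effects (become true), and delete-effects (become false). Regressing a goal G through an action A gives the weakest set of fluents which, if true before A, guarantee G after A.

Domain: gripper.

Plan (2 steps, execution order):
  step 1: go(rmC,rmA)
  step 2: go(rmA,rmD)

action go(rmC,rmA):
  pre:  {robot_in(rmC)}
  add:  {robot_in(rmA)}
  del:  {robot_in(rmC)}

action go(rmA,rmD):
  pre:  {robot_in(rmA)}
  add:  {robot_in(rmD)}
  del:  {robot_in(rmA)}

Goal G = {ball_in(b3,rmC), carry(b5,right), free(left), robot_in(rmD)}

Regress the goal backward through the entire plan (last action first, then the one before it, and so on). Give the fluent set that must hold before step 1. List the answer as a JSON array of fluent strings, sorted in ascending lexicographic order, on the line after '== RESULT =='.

Regress step by step:
  through step 2 (go(rmA,rmD)): drop {robot_in(rmD)}, keep {ball_in(b3,rmC), carry(b5,right), free(left)}, require {robot_in(rmA)}
    → {ball_in(b3,rmC), carry(b5,right), free(left), robot_in(rmA)}
  through step 1 (go(rmC,rmA)): drop {robot_in(rmA)}, keep {ball_in(b3,rmC), carry(b5,right), free(left)}, require {robot_in(rmC)}
    → {ball_in(b3,rmC), carry(b5,right), free(left), robot_in(rmC)}

== RESULT ==
["ball_in(b3,rmC)", "carry(b5,right)", "free(left)", "robot_in(rmC)"]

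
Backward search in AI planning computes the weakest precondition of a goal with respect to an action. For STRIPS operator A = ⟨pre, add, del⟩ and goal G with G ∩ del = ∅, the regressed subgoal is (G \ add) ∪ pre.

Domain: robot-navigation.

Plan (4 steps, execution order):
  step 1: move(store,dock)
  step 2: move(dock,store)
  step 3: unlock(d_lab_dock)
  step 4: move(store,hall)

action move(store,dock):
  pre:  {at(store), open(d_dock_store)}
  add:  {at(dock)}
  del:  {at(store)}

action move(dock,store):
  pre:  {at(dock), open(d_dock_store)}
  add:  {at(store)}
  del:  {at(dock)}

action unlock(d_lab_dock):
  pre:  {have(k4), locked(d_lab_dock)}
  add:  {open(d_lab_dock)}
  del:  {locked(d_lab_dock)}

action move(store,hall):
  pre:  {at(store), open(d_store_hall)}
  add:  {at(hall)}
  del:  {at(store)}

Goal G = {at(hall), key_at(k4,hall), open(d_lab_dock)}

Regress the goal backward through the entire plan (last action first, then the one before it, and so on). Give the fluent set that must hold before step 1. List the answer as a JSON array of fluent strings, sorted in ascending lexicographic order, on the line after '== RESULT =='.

Regress step by step:
  through step 4 (move(store,hall)): drop {at(hall)}, keep {key_at(k4,hall), open(d_lab_dock)}, require {at(store), open(d_store_hall)}
    → {at(store), key_at(k4,hall), open(d_lab_dock), open(d_store_hall)}
  through step 3 (unlock(d_lab_dock)): drop {open(d_lab_dock)}, keep {at(store), key_at(k4,hall), open(d_store_hall)}, require {have(k4), locked(d_lab_dock)}
    → {at(store), have(k4), key_at(k4,hall), locked(d_lab_dock), open(d_store_hall)}
  through step 2 (move(dock,store)): drop {at(store)}, keep {have(k4), key_at(k4,hall), locked(d_lab_dock), open(d_store_hall)}, require {at(dock), open(d_dock_store)}
    → {at(dock), have(k4), key_at(k4,hall), locked(d_lab_dock), open(d_dock_store), open(d_store_hall)}
  through step 1 (move(store,dock)): drop {at(dock)}, keep {have(k4), key_at(k4,hall), locked(d_lab_dock), open(d_dock_store), open(d_store_hall)}, require {at(store), open(d_dock_store)}
    → {at(store), have(k4), key_at(k4,hall), locked(d_lab_dock), open(d_dock_store), open(d_store_hall)}

== RESULT ==
["at(store)", "have(k4)", "key_at(k4,hall)", "locked(d_lab_dock)", "open(d_dock_store)", "open(d_store_hall)"]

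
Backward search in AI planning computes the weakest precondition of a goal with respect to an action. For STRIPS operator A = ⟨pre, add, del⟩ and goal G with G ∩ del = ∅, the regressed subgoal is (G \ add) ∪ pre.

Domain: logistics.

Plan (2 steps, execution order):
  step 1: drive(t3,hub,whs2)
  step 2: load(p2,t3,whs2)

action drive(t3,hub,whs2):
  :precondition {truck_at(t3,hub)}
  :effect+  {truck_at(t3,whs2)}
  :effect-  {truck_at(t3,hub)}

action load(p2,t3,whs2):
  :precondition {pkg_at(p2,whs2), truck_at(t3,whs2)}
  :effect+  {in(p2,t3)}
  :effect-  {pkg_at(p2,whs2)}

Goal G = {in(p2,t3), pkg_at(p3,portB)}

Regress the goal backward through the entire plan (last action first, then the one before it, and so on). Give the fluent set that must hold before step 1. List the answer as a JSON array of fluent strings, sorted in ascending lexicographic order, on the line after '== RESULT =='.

Work backward from the goal:
  through step 2 (load(p2,t3,whs2)): drop {in(p2,t3)}, keep {pkg_at(p3,portB)}, require {pkg_at(p2,whs2), truck_at(t3,whs2)}
    → {pkg_at(p2,whs2), pkg_at(p3,portB), truck_at(t3,whs2)}
  through step 1 (drive(t3,hub,whs2)): drop {truck_at(t3,whs2)}, keep {pkg_at(p2,whs2), pkg_at(p3,portB)}, require {truck_at(t3,hub)}
    → {pkg_at(p2,whs2), pkg_at(p3,portB), truck_at(t3,hub)}

== RESULT ==
["pkg_at(p2,whs2)", "pkg_at(p3,portB)", "truck_at(t3,hub)"]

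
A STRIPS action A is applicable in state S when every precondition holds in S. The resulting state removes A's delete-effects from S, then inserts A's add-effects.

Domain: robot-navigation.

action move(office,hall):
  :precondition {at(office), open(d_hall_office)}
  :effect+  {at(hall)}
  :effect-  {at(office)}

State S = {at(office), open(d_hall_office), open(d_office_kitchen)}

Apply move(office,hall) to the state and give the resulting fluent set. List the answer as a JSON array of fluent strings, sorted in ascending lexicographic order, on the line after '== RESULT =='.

Compute (S \ del) ∪ add:
  pre ⊆ S: {at(office), open(d_hall_office)} ⊆ S  — applicable
  S \ del = {open(d_hall_office), open(d_office_kitchen)}
  ∪ add   = {at(hall), open(d_hall_office), open(d_office_kitchen)}

== RESULT ==
["at(hall)", "open(d_hall_office)", "open(d_office_kitchen)"]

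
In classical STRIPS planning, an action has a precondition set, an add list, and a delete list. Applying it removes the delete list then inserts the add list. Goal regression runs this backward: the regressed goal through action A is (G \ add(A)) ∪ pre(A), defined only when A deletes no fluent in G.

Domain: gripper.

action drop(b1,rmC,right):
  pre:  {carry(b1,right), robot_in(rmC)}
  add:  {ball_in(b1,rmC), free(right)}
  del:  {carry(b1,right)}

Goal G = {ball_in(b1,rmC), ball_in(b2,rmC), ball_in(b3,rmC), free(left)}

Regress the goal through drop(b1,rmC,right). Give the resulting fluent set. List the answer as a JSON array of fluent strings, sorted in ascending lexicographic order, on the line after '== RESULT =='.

Compute (G \ add) ∪ pre:
  G ∩ del = {}  (empty — regression defined)
  G \ add = {ball_in(b1,rmC), ball_in(b2,rmC), ball_in(b3,rmC), free(left)} \ {ball_in(b1,rmC), free(right)} = {ball_in(b2,rmC), ball_in(b3,rmC), free(left)}
  ∪ pre   = {ball_in(b2,rmC), ball_in(b3,rmC), free(left)} ∪ {carry(b1,right), robot_in(rmC)}
          = {ball_in(b2,rmC), ball_in(b3,rmC), carry(b1,right), free(left), robot_in(rmC)}

== RESULT ==
["ball_in(b2,rmC)", "ball_in(b3,rmC)", "carry(b1,right)", "free(left)", "robot_in(rmC)"]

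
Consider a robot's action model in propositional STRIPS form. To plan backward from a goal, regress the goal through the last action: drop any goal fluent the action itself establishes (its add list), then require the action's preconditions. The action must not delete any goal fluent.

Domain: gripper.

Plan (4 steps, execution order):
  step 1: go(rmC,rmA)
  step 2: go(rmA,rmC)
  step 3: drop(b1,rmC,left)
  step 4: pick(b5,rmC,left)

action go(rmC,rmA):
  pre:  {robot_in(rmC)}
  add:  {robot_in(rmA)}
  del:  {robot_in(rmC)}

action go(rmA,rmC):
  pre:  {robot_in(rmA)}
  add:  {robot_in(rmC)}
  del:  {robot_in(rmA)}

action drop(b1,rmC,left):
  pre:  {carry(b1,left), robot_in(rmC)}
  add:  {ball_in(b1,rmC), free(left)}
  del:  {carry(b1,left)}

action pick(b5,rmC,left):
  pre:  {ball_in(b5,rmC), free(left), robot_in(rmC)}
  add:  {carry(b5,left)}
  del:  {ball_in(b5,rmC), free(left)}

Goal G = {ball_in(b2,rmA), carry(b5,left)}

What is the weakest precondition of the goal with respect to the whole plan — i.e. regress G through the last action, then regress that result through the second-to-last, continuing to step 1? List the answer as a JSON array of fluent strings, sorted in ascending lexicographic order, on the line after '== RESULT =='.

Work backward from the goal:
  through step 4 (pick(b5,rmC,left)): drop {carry(b5,left)}, keep {ball_in(b2,rmA)}, require {ball_in(b5,rmC), free(left), robot_in(rmC)}
    → {ball_in(b2,rmA), ball_in(b5,rmC), free(left), robot_in(rmC)}
  through step 3 (drop(b1,rmC,left)): drop {free(left)}, keep {ball_in(b2,rmA), ball_in(b5,rmC), robot_in(rmC)}, require {carry(b1,left), robot_in(rmC)}
    → {ball_in(b2,rmA), ball_in(b5,rmC), carry(b1,left), robot_in(rmC)}
  through step 2 (go(rmA,rmC)): drop {robot_in(rmC)}, keep {ball_in(b2,rmA), ball_in(b5,rmC), carry(b1,left)}, require {robot_in(rmA)}
    → {ball_in(b2,rmA), ball_in(b5,rmC), carry(b1,left), robot_in(rmA)}
  through step 1 (go(rmC,rmA)): drop {robot_in(rmA)}, keep {ball_in(b2,rmA), ball_in(b5,rmC), carry(b1,left)}, require {robot_in(rmC)}
    → {ball_in(b2,rmA), ball_in(b5,rmC), carry(b1,left), robot_in(rmC)}

== RESULT ==
["ball_in(b2,rmA)", "ball_in(b5,rmC)", "carry(b1,left)", "robot_in(rmC)"]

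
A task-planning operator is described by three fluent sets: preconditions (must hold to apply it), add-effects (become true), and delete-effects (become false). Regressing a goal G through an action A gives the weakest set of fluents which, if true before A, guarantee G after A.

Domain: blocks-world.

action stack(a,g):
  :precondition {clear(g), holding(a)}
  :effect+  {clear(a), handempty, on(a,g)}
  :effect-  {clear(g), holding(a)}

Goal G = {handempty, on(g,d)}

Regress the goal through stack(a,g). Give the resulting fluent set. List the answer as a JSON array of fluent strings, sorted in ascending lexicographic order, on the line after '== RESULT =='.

Regress:
  G ∩ del = {}  (empty — regression defined)
  G \ add = {handempty, on(g,d)} \ {clear(a), handempty, on(a,g)} = {on(g,d)}
  ∪ pre   = {on(g,d)} ∪ {clear(g), holding(a)}
          = {clear(g), holding(a), on(g,d)}

== RESULT ==
["clear(g)", "holding(a)", "on(g,d)"]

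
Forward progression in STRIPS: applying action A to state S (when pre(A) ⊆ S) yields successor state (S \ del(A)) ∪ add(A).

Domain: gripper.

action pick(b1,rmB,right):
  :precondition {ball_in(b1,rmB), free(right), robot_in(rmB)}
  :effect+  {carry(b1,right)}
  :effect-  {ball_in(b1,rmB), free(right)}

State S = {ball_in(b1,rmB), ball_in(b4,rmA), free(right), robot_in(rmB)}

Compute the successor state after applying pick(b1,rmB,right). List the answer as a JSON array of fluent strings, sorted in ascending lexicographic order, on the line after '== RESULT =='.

Compute (S \ del) ∪ add:
  pre ⊆ S: {ball_in(b1,rmB), free(right), robot_in(rmB)} ⊆ S  — applicable
  S \ del = {ball_in(b4,rmA), robot_in(rmB)}
  ∪ add   = {ball_in(b4,rmA), carry(b1,right), robot_in(rmB)}

== RESULT ==
["ball_in(b4,rmA)", "carry(b1,right)", "robot_in(rmB)"]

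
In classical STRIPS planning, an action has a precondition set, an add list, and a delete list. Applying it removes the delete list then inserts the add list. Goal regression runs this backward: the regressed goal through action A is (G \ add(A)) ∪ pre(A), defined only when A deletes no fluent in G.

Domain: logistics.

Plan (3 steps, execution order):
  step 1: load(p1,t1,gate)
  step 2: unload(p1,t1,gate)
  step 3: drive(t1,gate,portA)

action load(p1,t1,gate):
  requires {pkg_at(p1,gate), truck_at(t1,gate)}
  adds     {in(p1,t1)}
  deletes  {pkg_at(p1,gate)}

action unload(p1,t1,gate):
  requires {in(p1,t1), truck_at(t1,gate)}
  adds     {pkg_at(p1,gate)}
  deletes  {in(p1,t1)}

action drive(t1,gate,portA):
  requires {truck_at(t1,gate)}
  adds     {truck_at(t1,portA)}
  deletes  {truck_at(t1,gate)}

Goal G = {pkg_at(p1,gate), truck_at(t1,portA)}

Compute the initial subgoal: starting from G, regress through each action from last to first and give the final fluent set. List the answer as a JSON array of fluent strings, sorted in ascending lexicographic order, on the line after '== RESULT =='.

Work backward from the goal:
  through step 3 (drive(t1,gate,portA)): drop {truck_at(t1,portA)}, keep {pkg_at(p1,gate)}, require {truck_at(t1,gate)}
    → {pkg_at(p1,gate), truck_at(t1,gate)}
  through step 2 (unload(p1,t1,gate)): drop {pkg_at(p1,gate)}, keep {truck_at(t1,gate)}, require {in(p1,t1), truck_at(t1,gate)}
    → {in(p1,t1), truck_at(t1,gate)}
  through step 1 (load(p1,t1,gate)): drop {in(p1,t1)}, keep {truck_at(t1,gate)}, require {pkg_at(p1,gate), truck_at(t1,gate)}
    → {pkg_at(p1,gate), truck_at(t1,gate)}

== RESULT ==
["pkg_at(p1,gate)", "truck_at(t1,gate)"]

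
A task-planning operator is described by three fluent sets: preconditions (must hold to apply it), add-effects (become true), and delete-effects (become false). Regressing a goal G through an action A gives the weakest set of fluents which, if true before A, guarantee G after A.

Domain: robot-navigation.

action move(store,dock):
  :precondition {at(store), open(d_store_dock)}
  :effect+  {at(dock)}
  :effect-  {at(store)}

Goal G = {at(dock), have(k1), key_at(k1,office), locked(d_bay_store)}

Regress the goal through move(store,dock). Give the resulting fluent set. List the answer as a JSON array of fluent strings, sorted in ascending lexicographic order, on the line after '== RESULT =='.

Regress:
  G ∩ del = {}  (empty — regression defined)
  G \ add = {at(dock), have(k1), key_at(k1,office), locked(d_bay_store)} \ {at(dock)} = {have(k1), key_at(k1,office), locked(d_bay_store)}
  ∪ pre   = {have(k1), key_at(k1,office), locked(d_bay_store)} ∪ {at(store), open(d_store_dock)}
          = {at(store), have(k1), key_at(k1,office), locked(d_bay_store), open(d_store_dock)}

== RESULT ==
["at(store)", "have(k1)", "key_at(k1,office)", "locked(d_bay_store)", "open(d_store_dock)"]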